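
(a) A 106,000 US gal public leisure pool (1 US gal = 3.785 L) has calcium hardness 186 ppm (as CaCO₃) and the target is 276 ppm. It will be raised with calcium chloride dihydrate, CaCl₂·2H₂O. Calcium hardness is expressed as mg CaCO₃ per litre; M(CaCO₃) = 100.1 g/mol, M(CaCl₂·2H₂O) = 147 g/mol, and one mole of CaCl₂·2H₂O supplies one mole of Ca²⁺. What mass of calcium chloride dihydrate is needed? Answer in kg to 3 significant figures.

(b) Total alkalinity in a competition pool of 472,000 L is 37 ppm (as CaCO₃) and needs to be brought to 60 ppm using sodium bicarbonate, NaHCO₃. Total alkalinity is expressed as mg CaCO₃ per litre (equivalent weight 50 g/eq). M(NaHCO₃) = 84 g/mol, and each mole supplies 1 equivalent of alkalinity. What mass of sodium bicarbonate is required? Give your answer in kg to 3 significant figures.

(a) Volume: 106,000 US gal × 3.785 L/gal = 401,210 L.
(a) Hardness to add: (276 − 186) = 90 mg/L as CaCO₃ × 401,210 L = 36,110 g as CaCO₃.
(a) Moles of Ca²⁺ (1 mol Ca²⁺ ≡ 1 mol CaCO₃): 36,110 / 100.1 g/mol = 360.7 mol.
(a) Mass of CaCl₂·2H₂O: 360.7 × 147 = 53,030 g.

(b) Alkalinity to add: (60 − 37) = 23 mg/L as CaCO₃ × 472,000 L = 10,860 g as CaCO₃.
(b) Equivalents: 10,860 g ÷ 50 g/eq = 217.1 eq.
(b) NaHCO₃ supplies 1 eq per mole → 217.1 mol.
(b) Mass: 217.1 mol × 84 g/mol = 18,240 g.

(a) 53.0 kg; (b) 18.2 kg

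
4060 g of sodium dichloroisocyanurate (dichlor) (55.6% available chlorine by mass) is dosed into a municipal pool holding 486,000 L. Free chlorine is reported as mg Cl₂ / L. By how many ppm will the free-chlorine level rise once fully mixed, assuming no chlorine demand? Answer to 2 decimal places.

Available chlorine delivered: 4060 g × 0.556 = 2257 g as Cl₂.
Concentration rise: 2257 g / 486,000 L = 4.645 mg/L = 4.64 ppm.

4.64 ppm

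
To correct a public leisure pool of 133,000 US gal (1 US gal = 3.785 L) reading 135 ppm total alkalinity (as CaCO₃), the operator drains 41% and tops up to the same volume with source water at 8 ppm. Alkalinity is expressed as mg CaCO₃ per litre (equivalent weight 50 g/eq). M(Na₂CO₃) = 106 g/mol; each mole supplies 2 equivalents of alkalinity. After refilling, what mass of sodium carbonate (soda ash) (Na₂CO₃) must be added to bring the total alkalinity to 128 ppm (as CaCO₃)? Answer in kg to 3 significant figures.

24.0 kg

Volume: 133,000 US gal × 3.785 L/gal = 503,405 L.
After draining 41% and refilling: 135 × 0.59 + 8 × 0.41 = 82.93 ppm.
Deficit to target: 128 − 82.93 = 45.07 mg/L.
As CaCO₃: 45.07 mg/L × 503,405 L = 22,690 g; ÷ 50 g/eq ÷ 2 = 226.9 mol Na₂CO₃.
Mass: 226.9 × 106 = 24,050 g.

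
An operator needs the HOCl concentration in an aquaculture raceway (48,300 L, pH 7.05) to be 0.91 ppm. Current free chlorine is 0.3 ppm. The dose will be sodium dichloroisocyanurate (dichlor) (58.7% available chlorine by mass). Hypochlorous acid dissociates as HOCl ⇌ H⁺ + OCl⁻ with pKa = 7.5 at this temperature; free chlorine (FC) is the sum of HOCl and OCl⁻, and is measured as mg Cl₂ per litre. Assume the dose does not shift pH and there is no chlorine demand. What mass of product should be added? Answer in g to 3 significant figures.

[OCl⁻]/[HOCl] = 10^(pH − pKa) = 10^(7.05 − 7.5) = 0.3548; fraction as HOCl = 1/(1 + 0.3548) = 0.7381.
Free chlorine required for 0.91 ppm HOCl: 0.91 / 0.7381 = 1.233 ppm.
FC to add: 1.233 − 0.3 = 0.9329 mg/L as Cl₂.
Cl₂ equivalent: 0.9329 mg/L × 48,300 L = 45.06 g.
Product at 58.7% available Cl: 45.06 / 0.587 = 76.76 g.

76.8 g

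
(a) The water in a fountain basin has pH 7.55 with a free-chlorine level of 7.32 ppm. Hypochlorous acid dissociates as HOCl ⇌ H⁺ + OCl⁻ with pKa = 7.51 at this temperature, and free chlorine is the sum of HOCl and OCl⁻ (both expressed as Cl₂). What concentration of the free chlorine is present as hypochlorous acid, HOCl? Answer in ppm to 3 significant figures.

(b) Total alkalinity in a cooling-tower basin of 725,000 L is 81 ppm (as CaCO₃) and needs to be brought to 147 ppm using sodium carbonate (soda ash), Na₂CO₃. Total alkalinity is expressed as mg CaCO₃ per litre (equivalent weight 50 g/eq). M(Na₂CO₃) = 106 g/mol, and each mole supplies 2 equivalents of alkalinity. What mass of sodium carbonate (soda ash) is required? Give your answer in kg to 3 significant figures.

(a) 3.49 ppm; (b) 50.7 kg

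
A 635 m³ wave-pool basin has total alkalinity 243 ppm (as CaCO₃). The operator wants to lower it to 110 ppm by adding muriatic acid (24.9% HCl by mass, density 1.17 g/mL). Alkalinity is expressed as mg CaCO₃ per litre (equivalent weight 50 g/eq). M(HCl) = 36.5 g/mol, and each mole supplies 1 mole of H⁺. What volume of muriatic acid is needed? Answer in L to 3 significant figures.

Volume: 635 m³ = 635,000 L.
Alkalinity to neutralize: (243 − 110) = 133 mg/L as CaCO₃ × 635,000 L = 84,460 g as CaCO₃.
Equivalents of H⁺ required: 84,460 ÷ 50 g/eq = 1689 eq = 1689 mol HCl.
Mass of HCl: 1689 × 36.5 = 61,650 g.
Mass of 24.9% solution: 61,650 / 0.249 = 247,600 g.
Volume: 247,600 g ÷ 1.17 g/mL = 211,600 mL.

212 L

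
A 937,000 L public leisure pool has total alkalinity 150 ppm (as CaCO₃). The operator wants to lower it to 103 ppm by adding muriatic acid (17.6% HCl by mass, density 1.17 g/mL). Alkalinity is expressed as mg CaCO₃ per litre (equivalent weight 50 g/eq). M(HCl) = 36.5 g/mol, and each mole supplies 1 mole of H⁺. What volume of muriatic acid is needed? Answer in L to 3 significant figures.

156 L

Alkalinity to neutralize: (150 − 103) = 47 mg/L as CaCO₃ × 937,000 L = 44,040 g as CaCO₃.
Equivalents of H⁺ required: 44,040 ÷ 50 g/eq = 880.8 eq = 880.8 mol HCl.
Mass of HCl: 880.8 × 36.5 = 32,150 g.
Mass of 17.6% solution: 32,150 / 0.176 = 182,700 g.
Volume: 182,700 g ÷ 1.17 g/mL = 156,100 mL.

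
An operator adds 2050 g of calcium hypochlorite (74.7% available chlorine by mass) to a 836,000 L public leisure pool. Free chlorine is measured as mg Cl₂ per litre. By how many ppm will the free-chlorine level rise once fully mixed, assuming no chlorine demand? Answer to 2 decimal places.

1.83 ppm

Available chlorine delivered: 2050 g × 0.747 = 1531 g as Cl₂.
Concentration rise: 1531 g / 836,000 L = 1.832 mg/L = 1.83 ppm.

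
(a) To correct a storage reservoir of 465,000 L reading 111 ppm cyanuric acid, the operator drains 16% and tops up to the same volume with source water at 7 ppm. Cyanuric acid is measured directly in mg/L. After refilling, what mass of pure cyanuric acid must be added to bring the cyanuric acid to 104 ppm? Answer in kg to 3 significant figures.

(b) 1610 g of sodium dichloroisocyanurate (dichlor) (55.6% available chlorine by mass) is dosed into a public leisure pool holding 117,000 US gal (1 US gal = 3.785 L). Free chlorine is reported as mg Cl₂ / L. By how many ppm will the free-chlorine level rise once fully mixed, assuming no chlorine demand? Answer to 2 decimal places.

(a) 4.48 kg; (b) 2.02 ppm

(a) After draining 16% and refilling: 111 × 0.84 + 7 × 0.16 = 94.36 ppm.
(a) Deficit to target: 104 − 94.36 = 9.64 mg/L.
(a) Mass: 9.64 mg/L × 465,000 L = 4483 g cyanuric acid.

(b) Volume: 117,000 US gal × 3.785 L/gal = 442,845 L.
(b) Available chlorine delivered: 1610 g × 0.556 = 895.2 g as Cl₂.
(b) Concentration rise: 895.2 g / 442,845 L = 2.021 mg/L = 2.02 ppm.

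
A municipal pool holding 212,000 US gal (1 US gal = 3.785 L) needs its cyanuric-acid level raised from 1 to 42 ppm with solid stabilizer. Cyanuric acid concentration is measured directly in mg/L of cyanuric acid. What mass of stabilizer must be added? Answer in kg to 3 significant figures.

Volume: 212,000 US gal × 3.785 L/gal = 802,420 L.
CYA to add: (42 − 1) = 41 mg/L × 802,420 L = 32,900 g cyanuric acid.

32.9 kg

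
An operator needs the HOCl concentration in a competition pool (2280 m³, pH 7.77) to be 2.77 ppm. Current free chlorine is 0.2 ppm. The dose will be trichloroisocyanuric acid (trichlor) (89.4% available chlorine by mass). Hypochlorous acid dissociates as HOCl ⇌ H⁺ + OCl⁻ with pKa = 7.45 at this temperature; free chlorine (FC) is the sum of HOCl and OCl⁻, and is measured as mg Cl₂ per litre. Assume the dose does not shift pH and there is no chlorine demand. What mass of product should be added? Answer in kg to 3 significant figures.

Volume: 2280 m³ = 2,280,000 L.
[OCl⁻]/[HOCl] = 10^(pH − pKa) = 10^(7.77 − 7.45) = 2.089; fraction as HOCl = 1/(1 + 2.089) = 0.3237.
Free chlorine required for 2.77 ppm HOCl: 2.77 / 0.3237 = 8.557 ppm.
FC to add: 8.557 − 0.2 = 8.357 mg/L as Cl₂.
Cl₂ equivalent: 8.357 mg/L × 2,280,000 L = 19,050 g.
Product at 89.4% available Cl: 19,050 / 0.894 = 21,310 g.

21.3 kg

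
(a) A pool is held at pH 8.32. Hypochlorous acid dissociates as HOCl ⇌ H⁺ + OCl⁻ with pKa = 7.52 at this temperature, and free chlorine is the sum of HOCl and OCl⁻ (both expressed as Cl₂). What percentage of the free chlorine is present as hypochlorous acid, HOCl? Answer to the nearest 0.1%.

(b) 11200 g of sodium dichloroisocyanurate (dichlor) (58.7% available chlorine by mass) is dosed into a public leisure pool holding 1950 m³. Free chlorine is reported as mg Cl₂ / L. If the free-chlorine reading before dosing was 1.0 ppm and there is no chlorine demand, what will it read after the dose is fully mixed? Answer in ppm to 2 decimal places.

(a) [OCl⁻]/[HOCl] = 10^(pH − pKa) = 10^(8.32 − 7.52) = 10^0.80 = 6.31.
(a) Fraction as HOCl = 1 / (1 + 6.31) = 0.1368.

(b) Volume: 1950 m³ = 1,950,000 L.
(b) Available chlorine delivered: 11,200 g × 0.587 = 6574 g as Cl₂.
(b) Concentration rise: 6574 g / 1,950,000 L = 3.371 mg/L = 3.37 ppm.
(b) Final FC: 1.0 + 3.37 = 4.37 ppm.

(a) 13.7%; (b) 4.37 ppm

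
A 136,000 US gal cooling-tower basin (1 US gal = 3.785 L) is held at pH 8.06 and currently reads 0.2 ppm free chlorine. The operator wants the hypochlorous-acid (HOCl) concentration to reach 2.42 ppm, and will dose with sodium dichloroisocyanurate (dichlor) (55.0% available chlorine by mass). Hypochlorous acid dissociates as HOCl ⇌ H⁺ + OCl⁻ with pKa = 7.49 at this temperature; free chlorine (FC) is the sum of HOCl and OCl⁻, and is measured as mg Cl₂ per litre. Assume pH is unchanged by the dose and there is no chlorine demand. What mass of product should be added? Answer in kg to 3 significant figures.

Volume: 136,000 US gal × 3.785 L/gal = 514,760 L.
[OCl⁻]/[HOCl] = 10^(pH − pKa) = 10^(8.06 − 7.49) = 3.715; fraction as HOCl = 1/(1 + 3.715) = 0.2121.
Free chlorine required for 2.42 ppm HOCl: 2.42 / 0.2121 = 11.41 ppm.
FC to add: 11.41 − 0.2 = 11.21 mg/L as Cl₂.
Cl₂ equivalent: 11.21 mg/L × 514,760 L = 5771 g.
Product at 55.0% available Cl: 5771 / 0.55 = 10,490 g.

10.5 kg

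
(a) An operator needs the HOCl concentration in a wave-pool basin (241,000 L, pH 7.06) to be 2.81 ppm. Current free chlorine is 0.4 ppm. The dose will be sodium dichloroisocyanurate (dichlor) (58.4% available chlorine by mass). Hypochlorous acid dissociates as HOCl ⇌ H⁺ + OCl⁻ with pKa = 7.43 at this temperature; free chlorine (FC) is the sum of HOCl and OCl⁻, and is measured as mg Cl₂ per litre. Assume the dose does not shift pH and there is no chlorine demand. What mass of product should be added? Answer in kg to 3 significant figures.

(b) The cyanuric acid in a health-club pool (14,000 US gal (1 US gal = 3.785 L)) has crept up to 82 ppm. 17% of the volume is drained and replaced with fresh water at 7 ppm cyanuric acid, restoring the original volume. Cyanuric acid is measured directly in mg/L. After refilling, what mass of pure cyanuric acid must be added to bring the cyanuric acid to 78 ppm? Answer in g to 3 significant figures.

(a) 1.49 kg; (b) 464 g

(a) [OCl⁻]/[HOCl] = 10^(pH − pKa) = 10^(7.06 − 7.43) = 0.4266; fraction as HOCl = 1/(1 + 0.4266) = 0.701.
(a) Free chlorine required for 2.81 ppm HOCl: 2.81 / 0.701 = 4.009 ppm.
(a) FC to add: 4.009 − 0.4 = 3.609 mg/L as Cl₂.
(a) Cl₂ equivalent: 3.609 mg/L × 241,000 L = 869.7 g.
(a) Product at 58.4% available Cl: 869.7 / 0.584 = 1489 g.

(b) Volume: 14,000 US gal × 3.785 L/gal = 52,990 L.
(b) After draining 17% and refilling: 82 × 0.83 + 7 × 0.17 = 69.25 ppm.
(b) Deficit to target: 78 − 69.25 = 8.75 mg/L.
(b) Mass: 8.75 mg/L × 52,990 L = 463.7 g cyanuric acid.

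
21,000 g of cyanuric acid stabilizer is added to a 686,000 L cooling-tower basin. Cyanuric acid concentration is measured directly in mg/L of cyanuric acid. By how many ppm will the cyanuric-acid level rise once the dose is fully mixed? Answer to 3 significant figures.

Rise: 21,000 g / 686,000 L × 1000 = 30.61 mg/L.

30.6 ppm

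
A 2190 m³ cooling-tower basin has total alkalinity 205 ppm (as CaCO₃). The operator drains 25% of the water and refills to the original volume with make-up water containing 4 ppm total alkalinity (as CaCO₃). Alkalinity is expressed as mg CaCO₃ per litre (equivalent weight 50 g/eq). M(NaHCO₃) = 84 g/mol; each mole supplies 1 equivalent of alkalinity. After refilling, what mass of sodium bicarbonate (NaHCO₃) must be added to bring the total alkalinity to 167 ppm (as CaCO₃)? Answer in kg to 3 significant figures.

45.1 kg

Volume: 2190 m³ = 2,190,000 L.
After draining 25% and refilling: 205 × 0.75 + 4 × 0.25 = 154.75 ppm.
Deficit to target: 167 − 154.75 = 12.25 mg/L.
As CaCO₃: 12.25 mg/L × 2,190,000 L = 26,830 g; ÷ 50 g/eq ÷ 1 = 536.5 mol NaHCO₃.
Mass: 536.5 × 84 = 45,070 g.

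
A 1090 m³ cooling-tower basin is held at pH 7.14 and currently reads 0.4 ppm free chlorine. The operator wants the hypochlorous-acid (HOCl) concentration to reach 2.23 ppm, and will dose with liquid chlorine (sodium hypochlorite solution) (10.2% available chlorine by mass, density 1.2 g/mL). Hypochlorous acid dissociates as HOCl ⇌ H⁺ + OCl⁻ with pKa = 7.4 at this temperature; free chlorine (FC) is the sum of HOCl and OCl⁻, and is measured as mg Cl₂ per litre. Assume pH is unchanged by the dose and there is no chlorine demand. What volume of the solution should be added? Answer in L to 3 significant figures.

Volume: 1090 m³ = 1,090,000 L.
[OCl⁻]/[HOCl] = 10^(pH − pKa) = 10^(7.14 − 7.4) = 0.5495; fraction as HOCl = 1/(1 + 0.5495) = 0.6454.
Free chlorine required for 2.23 ppm HOCl: 2.23 / 0.6454 = 3.455 ppm.
FC to add: 3.455 − 0.4 = 3.055 mg/L as Cl₂.
Cl₂ equivalent: 3.055 mg/L × 1,090,000 L = 3330 g.
Product at 10.2% available Cl: 3330 / 0.102 = 32,650 g.
Volume: 32,650 g ÷ 1.2 g/mL = 27,210 mL.

27.2 L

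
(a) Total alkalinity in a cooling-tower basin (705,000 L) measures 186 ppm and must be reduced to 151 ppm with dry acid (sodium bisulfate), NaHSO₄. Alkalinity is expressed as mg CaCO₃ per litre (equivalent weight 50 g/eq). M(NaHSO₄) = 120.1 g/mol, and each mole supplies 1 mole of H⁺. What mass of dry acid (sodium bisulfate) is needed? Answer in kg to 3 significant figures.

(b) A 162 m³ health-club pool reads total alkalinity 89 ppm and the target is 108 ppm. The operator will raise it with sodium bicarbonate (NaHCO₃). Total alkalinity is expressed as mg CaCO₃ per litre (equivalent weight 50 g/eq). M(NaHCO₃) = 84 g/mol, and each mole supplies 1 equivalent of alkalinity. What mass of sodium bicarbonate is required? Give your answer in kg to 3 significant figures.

(a) Alkalinity to neutralize: (186 − 151) = 35 mg/L as CaCO₃ × 705,000 L = 24,680 g as CaCO₃.
(a) Equivalents of H⁺ required: 24,680 ÷ 50 g/eq = 493.5 eq = 493.5 mol NaHSO₄.
(a) Mass of NaHSO₄: 493.5 × 120.1 = 59,270 g.

(b) Volume: 162 m³ = 162,000 L.
(b) Alkalinity to add: (108 − 89) = 19 mg/L as CaCO₃ × 162,000 L = 3078 g as CaCO₃.
(b) Equivalents: 3078 g ÷ 50 g/eq = 61.56 eq.
(b) NaHCO₃ supplies 1 eq per mole → 61.56 mol.
(b) Mass: 61.56 mol × 84 g/mol = 5171 g.

(a) 59.3 kg; (b) 5.17 kg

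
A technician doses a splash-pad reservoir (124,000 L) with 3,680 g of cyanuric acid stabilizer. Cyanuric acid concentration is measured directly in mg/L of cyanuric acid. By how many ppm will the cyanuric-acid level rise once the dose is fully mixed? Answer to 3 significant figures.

Rise: 3,680 g / 124,000 L × 1000 = 29.68 mg/L.

29.7 ppm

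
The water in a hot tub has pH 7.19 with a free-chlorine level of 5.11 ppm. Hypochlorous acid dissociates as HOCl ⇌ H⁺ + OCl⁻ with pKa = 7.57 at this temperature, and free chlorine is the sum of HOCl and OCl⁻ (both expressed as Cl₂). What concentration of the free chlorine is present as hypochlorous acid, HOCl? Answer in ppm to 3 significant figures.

[OCl⁻]/[HOCl] = 10^(pH − pKa) = 10^(7.19 − 7.57) = 10^-0.38 = 0.4169.
Fraction as HOCl = 1 / (1 + 0.4169) = 0.7058.
HOCl = 0.7058 × 5.11 ppm = 3.607 ppm.

3.61 ppm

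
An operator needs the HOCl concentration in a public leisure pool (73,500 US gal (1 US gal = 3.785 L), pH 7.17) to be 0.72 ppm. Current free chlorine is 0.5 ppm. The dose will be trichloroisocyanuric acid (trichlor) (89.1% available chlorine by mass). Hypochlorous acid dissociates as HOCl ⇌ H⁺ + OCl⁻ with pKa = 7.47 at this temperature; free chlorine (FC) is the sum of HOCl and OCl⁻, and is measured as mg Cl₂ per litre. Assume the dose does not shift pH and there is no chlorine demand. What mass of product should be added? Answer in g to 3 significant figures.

Volume: 73,500 US gal × 3.785 L/gal = 278,198 L.
[OCl⁻]/[HOCl] = 10^(pH − pKa) = 10^(7.17 − 7.47) = 0.5012; fraction as HOCl = 1/(1 + 0.5012) = 0.6661.
Free chlorine required for 0.72 ppm HOCl: 0.72 / 0.6661 = 1.081 ppm.
FC to add: 1.081 − 0.5 = 0.5809 mg/L as Cl₂.
Cl₂ equivalent: 0.5809 mg/L × 278,198 L = 161.6 g.
Product at 89.1% available Cl: 161.6 / 0.891 = 181.4 g.

181 g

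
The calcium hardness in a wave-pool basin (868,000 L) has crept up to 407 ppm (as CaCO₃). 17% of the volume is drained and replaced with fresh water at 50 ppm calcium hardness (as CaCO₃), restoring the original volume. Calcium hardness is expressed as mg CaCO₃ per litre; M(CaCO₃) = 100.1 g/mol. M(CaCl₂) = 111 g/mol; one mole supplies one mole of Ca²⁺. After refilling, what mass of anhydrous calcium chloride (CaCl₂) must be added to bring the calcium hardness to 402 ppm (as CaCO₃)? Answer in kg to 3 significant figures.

53.6 kg

After draining 17% and refilling: 407 × 0.83 + 50 × 0.17 = 346.31 ppm.
Deficit to target: 402 − 346.31 = 55.69 mg/L.
As CaCO₃: 55.69 mg/L × 868,000 L = 48,340 g; ÷ 100.1 = 482.9 mol Ca²⁺.
Mass: 482.9 × 111 = 53,600 g.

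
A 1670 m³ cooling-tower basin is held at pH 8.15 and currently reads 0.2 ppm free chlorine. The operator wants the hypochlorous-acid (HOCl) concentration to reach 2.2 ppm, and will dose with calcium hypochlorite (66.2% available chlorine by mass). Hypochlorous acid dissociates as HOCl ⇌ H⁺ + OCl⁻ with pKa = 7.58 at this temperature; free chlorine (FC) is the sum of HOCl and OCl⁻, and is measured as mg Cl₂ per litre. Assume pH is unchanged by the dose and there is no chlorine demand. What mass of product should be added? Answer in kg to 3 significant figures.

25.7 kg

Volume: 1670 m³ = 1,670,000 L.
[OCl⁻]/[HOCl] = 10^(pH − pKa) = 10^(8.15 − 7.58) = 3.715; fraction as HOCl = 1/(1 + 3.715) = 0.2121.
Free chlorine required for 2.2 ppm HOCl: 2.2 / 0.2121 = 10.37 ppm.
FC to add: 10.37 − 0.2 = 10.17 mg/L as Cl₂.
Cl₂ equivalent: 10.17 mg/L × 1,670,000 L = 16,990 g.
Product at 66.2% available Cl: 16,990 / 0.662 = 25,660 g.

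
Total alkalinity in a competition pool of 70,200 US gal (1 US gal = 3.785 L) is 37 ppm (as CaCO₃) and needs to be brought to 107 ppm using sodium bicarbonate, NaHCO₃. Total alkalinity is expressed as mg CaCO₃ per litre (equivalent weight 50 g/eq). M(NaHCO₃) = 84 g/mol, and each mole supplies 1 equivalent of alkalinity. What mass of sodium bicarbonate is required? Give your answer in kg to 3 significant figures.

Volume: 70,200 US gal × 3.785 L/gal = 265,707 L.
Alkalinity to add: (107 − 37) = 70 mg/L as CaCO₃ × 265,707 L = 18,600 g as CaCO₃.
Equivalents: 18,600 g ÷ 50 g/eq = 372 eq.
NaHCO₃ supplies 1 eq per mole → 372 mol.
Mass: 372 mol × 84 g/mol = 31,250 g.

31.2 kg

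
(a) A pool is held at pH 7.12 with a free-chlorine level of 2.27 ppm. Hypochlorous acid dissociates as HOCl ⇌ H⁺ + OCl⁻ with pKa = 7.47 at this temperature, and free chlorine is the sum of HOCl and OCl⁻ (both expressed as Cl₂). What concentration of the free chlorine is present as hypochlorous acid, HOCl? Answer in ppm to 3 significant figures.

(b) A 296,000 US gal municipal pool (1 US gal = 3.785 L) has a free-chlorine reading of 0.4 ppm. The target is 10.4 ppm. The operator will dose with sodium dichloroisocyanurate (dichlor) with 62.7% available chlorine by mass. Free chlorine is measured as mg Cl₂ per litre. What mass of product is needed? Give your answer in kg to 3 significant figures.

(a) [OCl⁻]/[HOCl] = 10^(pH − pKa) = 10^(7.12 − 7.47) = 10^-0.35 = 0.4467.
(a) Fraction as HOCl = 1 / (1 + 0.4467) = 0.6912.
(a) HOCl = 0.6912 × 2.27 ppm = 1.569 ppm.

(b) Volume: 296,000 US gal × 3.785 L/gal = 1,120,360 L.
(b) Chlorine deficit: 10.4 − 0.4 = 10 ppm = 10 mg/L as Cl₂.
(b) Cl₂ equivalent needed: 10 mg/L × 1,120,360 L = 11,200,000 mg = 11,200 g.
(b) Product at 62.7% available chlorine: 11,200 / 0.627 = 17,870 g.

(a) 1.57 ppm; (b) 17.9 kg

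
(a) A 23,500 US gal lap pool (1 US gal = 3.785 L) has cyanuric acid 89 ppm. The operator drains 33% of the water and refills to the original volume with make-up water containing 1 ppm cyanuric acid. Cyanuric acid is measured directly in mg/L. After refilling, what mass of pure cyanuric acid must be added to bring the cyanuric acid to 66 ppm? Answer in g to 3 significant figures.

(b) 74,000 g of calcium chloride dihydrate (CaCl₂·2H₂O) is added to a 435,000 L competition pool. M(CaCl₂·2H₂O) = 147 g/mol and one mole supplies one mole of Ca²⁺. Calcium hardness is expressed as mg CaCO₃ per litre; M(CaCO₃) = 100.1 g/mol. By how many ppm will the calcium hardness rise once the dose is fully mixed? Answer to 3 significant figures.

(a) Volume: 23,500 US gal × 3.785 L/gal = 88,948 L.
(a) After draining 33% and refilling: 89 × 0.67 + 1 × 0.33 = 59.96 ppm.
(a) Deficit to target: 66 − 59.96 = 6.04 mg/L.
(a) Mass: 6.04 mg/L × 88,948 L = 537.2 g cyanuric acid.

(b) Moles of Ca²⁺: 74,000 g ÷ 147 g/mol = 503.4 mol.
(b) As CaCO₃: 503.4 mol × 100.1 g/mol = 50,390 g.
(b) Rise: 50,390 g / 435,000 L × 1000 = 115.8 mg/L.

(a) 537 g; (b) 116 ppm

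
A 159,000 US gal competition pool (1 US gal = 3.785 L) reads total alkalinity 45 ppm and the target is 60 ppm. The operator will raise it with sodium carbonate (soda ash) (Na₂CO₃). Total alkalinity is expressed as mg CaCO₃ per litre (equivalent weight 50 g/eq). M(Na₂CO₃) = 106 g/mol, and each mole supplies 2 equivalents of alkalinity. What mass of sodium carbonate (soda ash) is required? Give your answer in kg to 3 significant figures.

9.57 kg

Volume: 159,000 US gal × 3.785 L/gal = 601,815 L.
Alkalinity to add: (60 − 45) = 15 mg/L as CaCO₃ × 601,815 L = 9027 g as CaCO₃.
Equivalents: 9027 g ÷ 50 g/eq = 180.5 eq.
Each mole of Na₂CO₃ supplies 2 eq, so 180.5 / 2 = 90.27 mol.
Mass: 90.27 mol × 106 g/mol = 9569 g.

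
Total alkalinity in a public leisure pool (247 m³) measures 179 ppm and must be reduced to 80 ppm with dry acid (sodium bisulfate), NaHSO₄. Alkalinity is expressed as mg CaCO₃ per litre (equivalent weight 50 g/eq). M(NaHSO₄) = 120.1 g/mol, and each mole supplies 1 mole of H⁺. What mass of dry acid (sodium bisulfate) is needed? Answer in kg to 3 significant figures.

Volume: 247 m³ = 247,000 L.
Alkalinity to neutralize: (179 − 80) = 99 mg/L as CaCO₃ × 247,000 L = 24,450 g as CaCO₃.
Equivalents of H⁺ required: 24,450 ÷ 50 g/eq = 489.1 eq = 489.1 mol NaHSO₄.
Mass of NaHSO₄: 489.1 × 120.1 = 58,740 g.

58.7 kg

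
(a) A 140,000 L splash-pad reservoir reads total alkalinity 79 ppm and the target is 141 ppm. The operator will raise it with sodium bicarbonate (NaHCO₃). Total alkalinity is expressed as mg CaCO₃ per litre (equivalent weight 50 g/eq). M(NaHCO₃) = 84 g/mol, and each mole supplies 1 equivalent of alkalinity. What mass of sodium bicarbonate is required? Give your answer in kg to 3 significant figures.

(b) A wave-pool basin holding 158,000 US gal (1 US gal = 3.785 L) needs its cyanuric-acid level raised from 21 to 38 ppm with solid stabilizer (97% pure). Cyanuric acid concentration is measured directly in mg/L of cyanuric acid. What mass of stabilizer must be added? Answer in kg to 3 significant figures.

(a) 14.6 kg; (b) 10.5 kg

(a) Alkalinity to add: (141 − 79) = 62 mg/L as CaCO₃ × 140,000 L = 8680 g as CaCO₃.
(a) Equivalents: 8680 g ÷ 50 g/eq = 173.6 eq.
(a) NaHCO₃ supplies 1 eq per mole → 173.6 mol.
(a) Mass: 173.6 mol × 84 g/mol = 14,580 g.

(b) Volume: 158,000 US gal × 3.785 L/gal = 598,030 L.
(b) CYA to add: (38 − 21) = 17 mg/L × 598,030 L = 10,170 g cyanuric acid.
(b) At 97% purity: 10,170 / 0.97 = 10,480 g product.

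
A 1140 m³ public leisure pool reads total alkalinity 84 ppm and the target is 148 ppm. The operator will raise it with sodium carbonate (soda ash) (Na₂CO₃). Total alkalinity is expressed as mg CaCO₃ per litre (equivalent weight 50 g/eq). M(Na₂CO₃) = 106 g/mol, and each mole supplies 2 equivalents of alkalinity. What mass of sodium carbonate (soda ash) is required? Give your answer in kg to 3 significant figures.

77.3 kg

Volume: 1140 m³ = 1,140,000 L.
Alkalinity to add: (148 − 84) = 64 mg/L as CaCO₃ × 1,140,000 L = 72,960 g as CaCO₃.
Equivalents: 72,960 g ÷ 50 g/eq = 1459 eq.
Each mole of Na₂CO₃ supplies 2 eq, so 1459 / 2 = 729.6 mol.
Mass: 729.6 mol × 106 g/mol = 77,340 g.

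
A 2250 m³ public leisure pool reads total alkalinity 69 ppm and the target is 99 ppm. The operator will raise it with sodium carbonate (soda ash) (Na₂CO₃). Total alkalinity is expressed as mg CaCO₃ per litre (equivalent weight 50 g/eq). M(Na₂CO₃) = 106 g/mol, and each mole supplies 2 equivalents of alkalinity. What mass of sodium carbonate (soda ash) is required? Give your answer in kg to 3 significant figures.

71.5 kg

Volume: 2250 m³ = 2,250,000 L.
Alkalinity to add: (99 − 69) = 30 mg/L as CaCO₃ × 2,250,000 L = 67,500 g as CaCO₃.
Equivalents: 67,500 g ÷ 50 g/eq = 1350 eq.
Each mole of Na₂CO₃ supplies 2 eq, so 1350 / 2 = 675 mol.
Mass: 675 mol × 106 g/mol = 71,550 g.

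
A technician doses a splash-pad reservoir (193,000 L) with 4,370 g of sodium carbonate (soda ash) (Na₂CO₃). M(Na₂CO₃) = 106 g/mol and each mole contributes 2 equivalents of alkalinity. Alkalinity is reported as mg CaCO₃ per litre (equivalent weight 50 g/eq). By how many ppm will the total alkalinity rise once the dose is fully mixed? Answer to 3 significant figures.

21.4 ppm

Moles of Na₂CO₃: 4,370 g ÷ 106 g/mol = 41.23 mol → 82.45 eq of alkalinity.
As CaCO₃: 82.45 eq × 50 g/eq = 4123 g.
Rise: 4123 g / 193,000 L × 1000 = 21.36 mg/L.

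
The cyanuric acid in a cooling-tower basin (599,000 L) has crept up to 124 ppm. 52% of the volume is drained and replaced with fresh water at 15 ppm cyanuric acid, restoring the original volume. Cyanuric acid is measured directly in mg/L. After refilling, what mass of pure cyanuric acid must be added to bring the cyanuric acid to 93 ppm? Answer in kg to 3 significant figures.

15.4 kg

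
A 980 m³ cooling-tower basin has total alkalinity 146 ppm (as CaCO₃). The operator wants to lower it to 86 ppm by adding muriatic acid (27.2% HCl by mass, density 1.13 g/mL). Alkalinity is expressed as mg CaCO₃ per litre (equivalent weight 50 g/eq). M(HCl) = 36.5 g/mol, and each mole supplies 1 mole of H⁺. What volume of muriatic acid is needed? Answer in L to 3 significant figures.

140 L

Volume: 980 m³ = 980,000 L.
Alkalinity to neutralize: (146 − 86) = 60 mg/L as CaCO₃ × 980,000 L = 58,800 g as CaCO₃.
Equivalents of H⁺ required: 58,800 ÷ 50 g/eq = 1176 eq = 1176 mol HCl.
Mass of HCl: 1176 × 36.5 = 42,920 g.
Mass of 27.2% solution: 42,920 / 0.272 = 157,800 g.
Volume: 157,800 g ÷ 1.13 g/mL = 139,700 mL.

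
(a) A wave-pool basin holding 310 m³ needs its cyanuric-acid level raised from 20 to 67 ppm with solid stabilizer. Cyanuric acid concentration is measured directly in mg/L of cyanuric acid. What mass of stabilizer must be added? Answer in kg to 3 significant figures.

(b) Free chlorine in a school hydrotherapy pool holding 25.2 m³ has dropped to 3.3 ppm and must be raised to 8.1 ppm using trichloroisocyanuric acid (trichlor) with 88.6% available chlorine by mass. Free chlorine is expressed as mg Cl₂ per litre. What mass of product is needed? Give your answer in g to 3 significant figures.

(a) Volume: 310 m³ = 310,000 L.
(a) CYA to add: (67 − 20) = 47 mg/L × 310,000 L = 14,570 g cyanuric acid.

(b) Volume: 25.2 m³ = 25,200 L.
(b) Chlorine deficit: 8.1 − 3.3 = 4.8 ppm = 4.8 mg/L as Cl₂.
(b) Cl₂ equivalent needed: 4.8 mg/L × 25,200 L = 121,000 mg = 121 g.
(b) Product at 88.6% available chlorine: 121 / 0.886 = 136.5 g.

(a) 14.6 kg; (b) 137 g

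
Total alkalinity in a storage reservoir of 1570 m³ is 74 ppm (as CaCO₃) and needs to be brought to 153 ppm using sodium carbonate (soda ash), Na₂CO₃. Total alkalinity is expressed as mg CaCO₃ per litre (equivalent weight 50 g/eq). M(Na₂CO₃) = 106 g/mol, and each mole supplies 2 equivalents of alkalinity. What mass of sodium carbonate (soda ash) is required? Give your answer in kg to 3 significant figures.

Volume: 1570 m³ = 1,570,000 L.
Alkalinity to add: (153 − 74) = 79 mg/L as CaCO₃ × 1,570,000 L = 124,000 g as CaCO₃.
Equivalents: 124,000 g ÷ 50 g/eq = 2481 eq.
Each mole of Na₂CO₃ supplies 2 eq, so 2481 / 2 = 1240 mol.
Mass: 1240 mol × 106 g/mol = 131,500 g.

131 kg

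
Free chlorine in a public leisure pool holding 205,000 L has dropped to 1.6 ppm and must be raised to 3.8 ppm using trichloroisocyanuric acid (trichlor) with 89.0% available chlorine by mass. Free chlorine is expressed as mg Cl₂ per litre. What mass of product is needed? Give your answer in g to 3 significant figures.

507 g

Chlorine deficit: 3.8 − 1.6 = 2.2 ppm = 2.2 mg/L as Cl₂.
Cl₂ equivalent needed: 2.2 mg/L × 205,000 L = 451,000 mg = 451 g.
Product at 89.0% available chlorine: 451 / 0.89 = 506.7 g.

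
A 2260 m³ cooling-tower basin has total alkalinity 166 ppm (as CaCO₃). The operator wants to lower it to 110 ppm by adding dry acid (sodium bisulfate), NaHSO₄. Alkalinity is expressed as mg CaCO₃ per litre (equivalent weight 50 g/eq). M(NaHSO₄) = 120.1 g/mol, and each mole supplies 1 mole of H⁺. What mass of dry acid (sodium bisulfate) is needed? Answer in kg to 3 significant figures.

Volume: 2260 m³ = 2,260,000 L.
Alkalinity to neutralize: (166 − 110) = 56 mg/L as CaCO₃ × 2,260,000 L = 126,600 g as CaCO₃.
Equivalents of H⁺ required: 126,600 ÷ 50 g/eq = 2531 eq = 2531 mol NaHSO₄.
Mass of NaHSO₄: 2531 × 120.1 = 304,000 g.

304 kg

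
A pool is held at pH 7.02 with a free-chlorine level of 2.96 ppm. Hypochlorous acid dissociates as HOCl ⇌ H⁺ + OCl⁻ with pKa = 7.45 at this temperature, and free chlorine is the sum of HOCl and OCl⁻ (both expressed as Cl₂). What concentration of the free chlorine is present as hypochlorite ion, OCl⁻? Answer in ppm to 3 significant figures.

[OCl⁻]/[HOCl] = 10^(pH − pKa) = 10^(7.02 − 7.45) = 10^-0.43 = 0.3715.
Fraction as HOCl = 1 / (1 + 0.3715) = 0.7291.
OCl⁻ = (1 − 0.7291) × 2.96 ppm = 0.8018 ppm.

0.802 ppm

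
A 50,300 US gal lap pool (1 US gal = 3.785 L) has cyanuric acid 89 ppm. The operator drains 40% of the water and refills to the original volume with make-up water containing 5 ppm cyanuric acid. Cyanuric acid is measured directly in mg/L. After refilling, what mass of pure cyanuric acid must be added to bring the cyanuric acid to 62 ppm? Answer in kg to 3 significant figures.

Volume: 50,300 US gal × 3.785 L/gal = 190,386 L.
After draining 40% and refilling: 89 × 0.60 + 5 × 0.40 = 55.4 ppm.
Deficit to target: 62 − 55.4 = 6.6 mg/L.
Mass: 6.6 mg/L × 190,386 L = 1257 g cyanuric acid.

1.26 kg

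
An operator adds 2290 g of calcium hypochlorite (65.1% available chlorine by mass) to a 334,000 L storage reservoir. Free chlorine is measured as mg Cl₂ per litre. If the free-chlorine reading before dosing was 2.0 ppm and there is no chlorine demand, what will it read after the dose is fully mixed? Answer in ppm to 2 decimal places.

Available chlorine delivered: 2290 g × 0.651 = 1491 g as Cl₂.
Concentration rise: 1491 g / 334,000 L = 4.463 mg/L = 4.46 ppm.
Final FC: 2.0 + 4.46 = 6.46 ppm.

6.46 ppm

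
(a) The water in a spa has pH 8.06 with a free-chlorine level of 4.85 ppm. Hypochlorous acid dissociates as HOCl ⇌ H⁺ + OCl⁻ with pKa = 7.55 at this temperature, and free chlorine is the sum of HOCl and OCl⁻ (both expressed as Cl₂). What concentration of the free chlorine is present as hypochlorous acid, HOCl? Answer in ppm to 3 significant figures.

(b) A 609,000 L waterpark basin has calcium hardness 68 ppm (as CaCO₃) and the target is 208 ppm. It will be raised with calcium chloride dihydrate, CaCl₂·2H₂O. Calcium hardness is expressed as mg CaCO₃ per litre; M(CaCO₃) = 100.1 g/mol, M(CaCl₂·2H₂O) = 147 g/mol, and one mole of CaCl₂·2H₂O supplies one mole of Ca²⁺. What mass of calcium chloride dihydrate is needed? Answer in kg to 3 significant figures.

(a) [OCl⁻]/[HOCl] = 10^(pH − pKa) = 10^(8.06 − 7.55) = 10^0.51 = 3.236.
(a) Fraction as HOCl = 1 / (1 + 3.236) = 0.2361.
(a) HOCl = 0.2361 × 4.85 ppm = 1.145 ppm.

(b) Hardness to add: (208 − 68) = 140 mg/L as CaCO₃ × 609,000 L = 85,260 g as CaCO₃.
(b) Moles of Ca²⁺ (1 mol Ca²⁺ ≡ 1 mol CaCO₃): 85,260 / 100.1 g/mol = 851.7 mol.
(b) Mass of CaCl₂·2H₂O: 851.7 × 147 = 125,200 g.

(a) 1.14 ppm; (b) 125 kg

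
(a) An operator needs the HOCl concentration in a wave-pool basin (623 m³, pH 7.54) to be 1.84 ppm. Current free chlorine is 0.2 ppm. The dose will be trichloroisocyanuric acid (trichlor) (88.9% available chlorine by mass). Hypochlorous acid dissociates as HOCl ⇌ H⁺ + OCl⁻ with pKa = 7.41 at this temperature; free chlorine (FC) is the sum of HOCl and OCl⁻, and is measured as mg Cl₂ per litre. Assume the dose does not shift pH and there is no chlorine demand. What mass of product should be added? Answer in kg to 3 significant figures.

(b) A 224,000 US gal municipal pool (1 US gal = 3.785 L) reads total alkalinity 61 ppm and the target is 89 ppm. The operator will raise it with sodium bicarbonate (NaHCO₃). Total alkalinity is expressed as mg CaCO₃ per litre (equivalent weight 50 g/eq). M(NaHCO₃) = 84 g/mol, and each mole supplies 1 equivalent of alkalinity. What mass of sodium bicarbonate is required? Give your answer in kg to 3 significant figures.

(a) 2.89 kg; (b) 39.9 kg

(a) Volume: 623 m³ = 623,000 L.
(a) [OCl⁻]/[HOCl] = 10^(pH − pKa) = 10^(7.54 − 7.41) = 1.349; fraction as HOCl = 1/(1 + 1.349) = 0.4257.
(a) Free chlorine required for 1.84 ppm HOCl: 1.84 / 0.4257 = 4.322 ppm.
(a) FC to add: 4.322 − 0.2 = 4.122 mg/L as Cl₂.
(a) Cl₂ equivalent: 4.122 mg/L × 623,000 L = 2568 g.
(a) Product at 88.9% available Cl: 2568 / 0.889 = 2889 g.

(b) Volume: 224,000 US gal × 3.785 L/gal = 847,840 L.
(b) Alkalinity to add: (89 − 61) = 28 mg/L as CaCO₃ × 847,840 L = 23,740 g as CaCO₃.
(b) Equivalents: 23,740 g ÷ 50 g/eq = 474.8 eq.
(b) NaHCO₃ supplies 1 eq per mole → 474.8 mol.
(b) Mass: 474.8 mol × 84 g/mol = 39,880 g.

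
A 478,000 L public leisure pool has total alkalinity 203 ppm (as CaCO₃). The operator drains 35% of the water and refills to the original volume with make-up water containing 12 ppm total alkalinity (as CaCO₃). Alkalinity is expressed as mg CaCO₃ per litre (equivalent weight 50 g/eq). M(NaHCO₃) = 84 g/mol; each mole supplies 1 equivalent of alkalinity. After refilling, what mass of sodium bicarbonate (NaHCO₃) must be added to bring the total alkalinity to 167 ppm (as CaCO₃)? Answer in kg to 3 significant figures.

After draining 35% and refilling: 203 × 0.65 + 12 × 0.35 = 136.15 ppm.
Deficit to target: 167 − 136.15 = 30.85 mg/L.
As CaCO₃: 30.85 mg/L × 478,000 L = 14,750 g; ÷ 50 g/eq ÷ 1 = 294.9 mol NaHCO₃.
Mass: 294.9 × 84 = 24,770 g.

24.8 kg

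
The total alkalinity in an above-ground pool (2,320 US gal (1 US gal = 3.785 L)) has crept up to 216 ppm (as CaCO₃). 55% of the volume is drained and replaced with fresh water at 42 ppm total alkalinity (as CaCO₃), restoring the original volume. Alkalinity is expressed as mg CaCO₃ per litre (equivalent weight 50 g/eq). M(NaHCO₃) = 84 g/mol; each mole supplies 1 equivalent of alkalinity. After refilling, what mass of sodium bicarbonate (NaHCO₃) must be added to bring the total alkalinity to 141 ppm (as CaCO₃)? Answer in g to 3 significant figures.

Volume: 2,320 US gal × 3.785 L/gal = 8,781 L.
After draining 55% and refilling: 216 × 0.45 + 42 × 0.55 = 120.3 ppm.
Deficit to target: 141 − 120.3 = 20.7 mg/L.
As CaCO₃: 20.7 mg/L × 8,781 L = 181.8 g; ÷ 50 g/eq ÷ 1 = 3.635 mol NaHCO₃.
Mass: 3.635 × 84 = 305.4 g.

305 g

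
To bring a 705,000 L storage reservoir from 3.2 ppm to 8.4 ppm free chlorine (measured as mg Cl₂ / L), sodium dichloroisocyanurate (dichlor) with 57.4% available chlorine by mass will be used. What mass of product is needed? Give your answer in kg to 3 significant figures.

Chlorine deficit: 8.4 − 3.2 = 5.2 ppm = 5.2 mg/L as Cl₂.
Cl₂ equivalent needed: 5.2 mg/L × 705,000 L = 3,666,000 mg = 3666 g.
Product at 57.4% available chlorine: 3666 / 0.574 = 6387 g.

6.39 kg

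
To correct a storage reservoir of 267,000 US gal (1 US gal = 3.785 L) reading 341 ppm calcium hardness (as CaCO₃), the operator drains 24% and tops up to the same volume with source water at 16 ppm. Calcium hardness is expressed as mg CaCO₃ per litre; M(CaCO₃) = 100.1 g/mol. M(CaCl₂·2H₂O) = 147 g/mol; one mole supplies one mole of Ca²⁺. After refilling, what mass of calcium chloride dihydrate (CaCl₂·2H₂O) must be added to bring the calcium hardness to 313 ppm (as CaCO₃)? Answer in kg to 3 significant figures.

Volume: 267,000 US gal × 3.785 L/gal = 1,010,595 L.
After draining 24% and refilling: 341 × 0.76 + 16 × 0.24 = 263 ppm.
Deficit to target: 313 − 263 = 50 mg/L.
As CaCO₃: 50 mg/L × 1,010,595 L = 50,530 g; ÷ 100.1 = 504.8 mol Ca²⁺.
Mass: 504.8 × 147 = 74,200 g.

74.2 kg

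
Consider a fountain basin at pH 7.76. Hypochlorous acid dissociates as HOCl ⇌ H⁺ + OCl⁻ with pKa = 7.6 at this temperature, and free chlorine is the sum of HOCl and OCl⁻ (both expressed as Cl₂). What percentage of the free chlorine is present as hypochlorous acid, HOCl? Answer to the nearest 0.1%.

40.9%

[OCl⁻]/[HOCl] = 10^(pH − pKa) = 10^(7.76 − 7.6) = 10^0.16 = 1.445.
Fraction as HOCl = 1 / (1 + 1.445) = 0.4089.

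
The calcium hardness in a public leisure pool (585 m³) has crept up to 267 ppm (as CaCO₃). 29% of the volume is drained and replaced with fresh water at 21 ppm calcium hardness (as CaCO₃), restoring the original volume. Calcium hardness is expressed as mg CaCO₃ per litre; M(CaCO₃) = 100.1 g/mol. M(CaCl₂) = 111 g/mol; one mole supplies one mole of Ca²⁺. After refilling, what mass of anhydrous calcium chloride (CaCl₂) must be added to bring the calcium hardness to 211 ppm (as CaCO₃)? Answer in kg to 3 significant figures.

Volume: 585 m³ = 585,000 L.
After draining 29% and refilling: 267 × 0.71 + 21 × 0.29 = 195.66 ppm.
Deficit to target: 211 − 195.66 = 15.34 mg/L.
As CaCO₃: 15.34 mg/L × 585,000 L = 8974 g; ÷ 100.1 = 89.65 mol Ca²⁺.
Mass: 89.65 × 111 = 9951 g.

9.95 kg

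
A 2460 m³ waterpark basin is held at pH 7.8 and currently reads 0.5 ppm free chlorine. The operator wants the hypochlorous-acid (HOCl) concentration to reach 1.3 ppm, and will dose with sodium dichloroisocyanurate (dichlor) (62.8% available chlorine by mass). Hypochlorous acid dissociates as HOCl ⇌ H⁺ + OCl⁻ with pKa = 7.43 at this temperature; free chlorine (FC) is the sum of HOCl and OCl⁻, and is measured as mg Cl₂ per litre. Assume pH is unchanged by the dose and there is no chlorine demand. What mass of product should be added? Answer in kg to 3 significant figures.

15.1 kg

Volume: 2460 m³ = 2,460,000 L.
[OCl⁻]/[HOCl] = 10^(pH − pKa) = 10^(7.8 − 7.43) = 2.344; fraction as HOCl = 1/(1 + 2.344) = 0.299.
Free chlorine required for 1.3 ppm HOCl: 1.3 / 0.299 = 4.347 ppm.
FC to add: 4.347 − 0.5 = 3.847 mg/L as Cl₂.
Cl₂ equivalent: 3.847 mg/L × 2,460,000 L = 9465 g.
Product at 62.8% available Cl: 9465 / 0.628 = 15,070 g.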